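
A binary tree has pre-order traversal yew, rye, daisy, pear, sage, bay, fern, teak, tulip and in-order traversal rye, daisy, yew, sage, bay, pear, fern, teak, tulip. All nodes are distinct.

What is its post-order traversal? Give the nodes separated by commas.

The first element of pre-order is the root; it splits in-order into left and right subtrees.
Root yew: left subtree has 2 nodes {rye, daisy}, right has 6 {sage, bay, pear, fern, teak, tulip}.
  Root rye: left subtree has 0 nodes { }, right has 1 {daisy}.
  Root pear: left subtree has 2 nodes {sage, bay}, right has 3 {fern, teak, tulip}.
    Root sage: left subtree has 0 nodes { }, right has 1 {bay}.
    Root fern: left subtree has 0 nodes { }, right has 2 {teak, tulip}.
      Root teak: left subtree has 0 nodes { }, right has 1 {tulip}.

daisy, rye, bay, sage, tulip, teak, fern, pear, yew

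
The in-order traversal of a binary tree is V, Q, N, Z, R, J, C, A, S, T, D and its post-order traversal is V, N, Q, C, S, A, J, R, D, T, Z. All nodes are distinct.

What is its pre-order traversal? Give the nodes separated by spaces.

Z Q V N T R J A C S D

The last element of post-order is the root; it splits in-order into left and right subtrees.
Root Z: left subtree has 3 nodes {V, Q, N}, right has 7 {R, J, C, A, S, T, D}.
  Root Q: left subtree has 1 node {V}, right has 1 {N}.
  Root T: left subtree has 5 nodes {R, J, C, A, S}, right has 1 {D}.
    Root R: left subtree has 0 nodes { }, right has 4 {J, C, A, S}.
      Root J: left subtree has 0 nodes { }, right has 3 {C, A, S}.
        Root A: left subtree has 1 node {C}, right has 1 {S}.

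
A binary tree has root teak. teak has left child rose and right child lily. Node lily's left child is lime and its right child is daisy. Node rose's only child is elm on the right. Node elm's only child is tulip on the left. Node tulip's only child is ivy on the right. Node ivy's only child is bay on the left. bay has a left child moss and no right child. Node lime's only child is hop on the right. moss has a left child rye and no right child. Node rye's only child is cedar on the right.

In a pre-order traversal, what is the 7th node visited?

Pre-order visits the node, then its left subtree, then its right subtree.
Visit teak.
At teak: go left to rose.
  Visit rose.
  At rose: no left child.
  At rose: go right to elm.
    Visit elm.
    At elm: go left to tulip.
      Visit tulip.
      At tulip: no left child.
      At tulip: go right to ivy.
        Visit ivy.
        At ivy: go left to bay.
          Visit bay.
          At bay: go left to moss.
            Visit moss.
            At moss: go left to rye.
              Visit rye.
              At rye: no left child.
              At rye: go right to cedar.
                cedar is a leaf — visit cedar.
            At moss: no right child.
          At bay: no right child.
        At ivy: no right child.
    At elm: no right child.
At teak: go right to lily.
  Visit lily.
  At lily: go left to lime.
    Visit lime.
    At lime: no left child.
    At lime: go right to hop.
      hop is a leaf — visit hop.
  At lily: go right to daisy.
    daisy is a leaf — visit daisy.
Full pre-order sequence: teak, rose, elm, tulip, ivy, bay, moss, rye, cedar, lily, lime, hop, daisy.

moss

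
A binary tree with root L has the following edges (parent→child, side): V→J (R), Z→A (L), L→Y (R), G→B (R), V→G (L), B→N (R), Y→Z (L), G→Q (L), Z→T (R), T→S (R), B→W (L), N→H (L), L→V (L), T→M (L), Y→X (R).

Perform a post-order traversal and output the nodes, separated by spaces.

Post-order visits the left subtree, then the right subtree, then the node.
At L: go left to V.
  At V: go left to G.
    At G: go left to Q.
      Q is a leaf — visit Q.
    At G: go right to B.
      At B: go left to W.
        W is a leaf — visit W.
      At B: go right to N.
        At N: go left to H.
          H is a leaf — visit H.
        At N: no right child.
        Visit N.
      Visit B.
    Visit G.
  At V: go right to J.
    J is a leaf — visit J.
  Visit V.
At L: go right to Y.
  At Y: go left to Z.
    At Z: go left to A.
      A is a leaf — visit A.
    At Z: go right to T.
      At T: go left to M.
        M is a leaf — visit M.
      At T: go right to S.
        S is a leaf — visit S.
      Visit T.
    Visit Z.
  At Y: go right to X.
    X is a leaf — visit X.
  Visit Y.
Visit L.

Q W H N B G J V A M S T Z X Y L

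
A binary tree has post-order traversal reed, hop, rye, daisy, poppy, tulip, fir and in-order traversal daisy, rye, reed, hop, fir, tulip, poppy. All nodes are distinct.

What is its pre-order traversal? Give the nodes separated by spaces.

The last element of post-order is the root; it splits in-order into left and right subtrees.
Root fir: left subtree has 4 nodes {daisy, rye, reed, hop}, right has 2 {tulip, poppy}.
  Root daisy: left subtree has 0 nodes { }, right has 3 {rye, reed, hop}.
    Root rye: left subtree has 0 nodes { }, right has 2 {reed, hop}.
      Root hop: left subtree has 1 node {reed}, right has 0 { }.
  Root tulip: left subtree has 0 nodes { }, right has 1 {poppy}.

fir daisy rye hop reed tulip poppy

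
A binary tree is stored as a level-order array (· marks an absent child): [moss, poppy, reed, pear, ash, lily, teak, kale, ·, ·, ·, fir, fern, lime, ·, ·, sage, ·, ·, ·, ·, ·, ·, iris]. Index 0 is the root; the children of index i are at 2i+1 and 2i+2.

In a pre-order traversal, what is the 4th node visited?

Pre-order visits the node, then its left subtree, then its right subtree.
Visit moss.
At moss: go left to poppy.
  Visit poppy.
  At poppy: go left to pear.
    Visit pear.
    At pear: go left to kale.
      Visit kale.
      At kale: no left child.
      At kale: go right to sage.
        sage is a leaf — visit sage.
    At pear: no right child.
  At poppy: go right to ash.
    ash is a leaf — visit ash.
At moss: go right to reed.
  Visit reed.
  At reed: go left to lily.
    Visit lily.
    At lily: go left to fir.
      Visit fir.
      At fir: go left to iris.
        iris is a leaf — visit iris.
      At fir: no right child.
    At lily: go right to fern.
      fern is a leaf — visit fern.
  At reed: go right to teak.
    Visit teak.
    At teak: go left to lime.
      lime is a leaf — visit lime.
    At teak: no right child.
Full pre-order sequence: moss, poppy, pear, kale, sage, ash, reed, lily, fir, iris, fern, teak, lime.

kale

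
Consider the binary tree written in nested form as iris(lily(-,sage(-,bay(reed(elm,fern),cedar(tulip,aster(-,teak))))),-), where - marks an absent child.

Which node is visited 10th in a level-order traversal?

aster

Level-order visits nodes level by level from the root, left to right within each level.
Level 0: iris
Level 1: lily
Level 2: sage
Level 3: bay
Level 4: reed, cedar
Level 5: elm, fern, tulip, aster
Level 6: teak
Full level-order sequence: iris, lily, sage, bay, reed, cedar, elm, fern, tulip, aster, teak.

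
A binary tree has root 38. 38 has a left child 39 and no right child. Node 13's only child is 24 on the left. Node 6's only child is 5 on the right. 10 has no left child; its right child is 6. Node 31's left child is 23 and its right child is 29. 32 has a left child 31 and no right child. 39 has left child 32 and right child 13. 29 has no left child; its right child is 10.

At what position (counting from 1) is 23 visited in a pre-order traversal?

Pre-order visits the node, then its left subtree, then its right subtree.
Visit 38.
At 38: go left to 39.
  Visit 39.
  At 39: go left to 32.
    Visit 32.
    At 32: go left to 31.
      Visit 31.
      At 31: go left to 23.
        23 is a leaf — visit 23.
      At 31: go right to 29.
        Visit 29.
        At 29: no left child.
        At 29: go right to 10.
          Visit 10.
          At 10: no left child.
          At 10: go right to 6.
            Visit 6.
            At 6: no left child.
            At 6: go right to 5.
              5 is a leaf — visit 5.
    At 32: no right child.
  At 39: go right to 13.
    Visit 13.
    At 13: go left to 24.
      24 is a leaf — visit 24.
    At 13: no right child.
At 38: no right child.
Full pre-order sequence: 38, 39, 32, 31, 23, 29, 10, 6, 5, 13, 24.

5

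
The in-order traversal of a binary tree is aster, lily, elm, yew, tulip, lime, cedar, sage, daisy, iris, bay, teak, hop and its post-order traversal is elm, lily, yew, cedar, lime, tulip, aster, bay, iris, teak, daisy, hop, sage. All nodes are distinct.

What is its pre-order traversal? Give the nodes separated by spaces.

sage aster tulip yew lily elm lime cedar hop daisy teak iris bay

The last element of post-order is the root; it splits in-order into left and right subtrees.
Root sage: left subtree has 7 nodes {aster, lily, elm, yew, tulip, lime, cedar}, right has 5 {daisy, iris, bay, teak, hop}.
  Root aster: left subtree has 0 nodes { }, right has 6 {lily, elm, yew, tulip, lime, cedar}.
    Root tulip: left subtree has 3 nodes {lily, elm, yew}, right has 2 {lime, cedar}.
      Root yew: left subtree has 2 nodes {lily, elm}, right has 0 { }.
        Root lily: left subtree has 0 nodes { }, right has 1 {elm}.
      Root lime: left subtree has 0 nodes { }, right has 1 {cedar}.
  Root hop: left subtree has 4 nodes {daisy, iris, bay, teak}, right has 0 { }.
    Root daisy: left subtree has 0 nodes { }, right has 3 {iris, bay, teak}.
      Root teak: left subtree has 2 nodes {iris, bay}, right has 0 { }.
        Root iris: left subtree has 0 nodes { }, right has 1 {bay}.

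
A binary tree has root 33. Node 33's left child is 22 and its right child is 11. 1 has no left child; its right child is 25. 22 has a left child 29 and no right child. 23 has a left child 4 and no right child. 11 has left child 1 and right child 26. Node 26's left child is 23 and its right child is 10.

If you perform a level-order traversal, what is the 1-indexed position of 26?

6

Level-order visits nodes level by level from the root, left to right within each level.
Level 0: 33
Level 1: 22, 11
Level 2: 29, 1, 26
Level 3: 25, 23, 10
Level 4: 4
Full level-order sequence: 33, 22, 11, 29, 1, 26, 25, 23, 10, 4.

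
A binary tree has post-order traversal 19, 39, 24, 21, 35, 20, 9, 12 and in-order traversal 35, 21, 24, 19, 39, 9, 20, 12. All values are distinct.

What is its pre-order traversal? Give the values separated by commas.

The last element of post-order is the root; it splits in-order into left and right subtrees.
Root 12: left subtree has 7 nodes {35, 21, 24, 19, 39, 9, 20}, right has 0 { }.
  Root 9: left subtree has 5 nodes {35, 21, 24, 19, 39}, right has 1 {20}.
    Root 35: left subtree has 0 nodes { }, right has 4 {21, 24, 19, 39}.
      Root 21: left subtree has 0 nodes { }, right has 3 {24, 19, 39}.
        Root 24: left subtree has 0 nodes { }, right has 2 {19, 39}.
          Root 39: left subtree has 1 node {19}, right has 0 { }.

12, 9, 35, 21, 24, 39, 19, 20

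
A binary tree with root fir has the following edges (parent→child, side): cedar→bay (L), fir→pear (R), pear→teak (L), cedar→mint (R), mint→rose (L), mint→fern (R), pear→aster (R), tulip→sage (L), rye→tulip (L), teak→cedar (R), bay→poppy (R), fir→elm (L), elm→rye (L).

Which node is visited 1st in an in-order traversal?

In-order visits the left subtree, then the node, then the right subtree.
At fir: go left to elm.
  At elm: go left to rye.
    At rye: go left to tulip.
      At tulip: go left to sage.
        sage is a leaf — visit sage.
      Visit tulip.
      At tulip: no right child.
    Visit rye.
    At rye: no right child.
  Visit elm.
  At elm: no right child.
Visit fir.
At fir: go right to pear.
  At pear: go left to teak.
    At teak: no left child.
    Visit teak.
    At teak: go right to cedar.
      At cedar: go left to bay.
        At bay: no left child.
        Visit bay.
        At bay: go right to poppy.
          poppy is a leaf — visit poppy.
      Visit cedar.
      At cedar: go right to mint.
        At mint: go left to rose.
          rose is a leaf — visit rose.
        Visit mint.
        At mint: go right to fern.
          fern is a leaf — visit fern.
  Visit pear.
  At pear: go right to aster.
    aster is a leaf — visit aster.
Full in-order sequence: sage, tulip, rye, elm, fir, teak, bay, poppy, cedar, rose, mint, fern, pear, aster.

sage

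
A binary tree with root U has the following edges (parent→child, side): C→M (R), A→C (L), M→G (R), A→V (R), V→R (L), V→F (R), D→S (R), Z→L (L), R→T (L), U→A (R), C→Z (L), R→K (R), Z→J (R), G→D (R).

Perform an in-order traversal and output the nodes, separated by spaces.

U L Z J C M G D S A T R K V F

In-order visits the left subtree, then the node, then the right subtree.
At U: no left child.
Visit U.
At U: go right to A.
  At A: go left to C.
    At C: go left to Z.
      At Z: go left to L.
        L is a leaf — visit L.
      Visit Z.
      At Z: go right to J.
        J is a leaf — visit J.
    Visit C.
    At C: go right to M.
      At M: no left child.
      Visit M.
      At M: go right to G.
        At G: no left child.
        Visit G.
        At G: go right to D.
          At D: no left child.
          Visit D.
          At D: go right to S.
            S is a leaf — visit S.
  Visit A.
  At A: go right to V.
    At V: go left to R.
      At R: go left to T.
        T is a leaf — visit T.
      Visit R.
      At R: go right to K.
        K is a leaf — visit K.
    Visit V.
    At V: go right to F.
      F is a leaf — visit F.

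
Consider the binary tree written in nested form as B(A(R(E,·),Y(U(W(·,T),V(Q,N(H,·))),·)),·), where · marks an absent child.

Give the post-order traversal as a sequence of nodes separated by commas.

E, R, T, W, Q, H, N, V, U, Y, A, B

Post-order visits the left subtree, then the right subtree, then the node.
At B: go left to A.
  At A: go left to R.
    At R: go left to E.
      E is a leaf — visit E.
    At R: no right child.
    Visit R.
  At A: go right to Y.
    At Y: go left to U.
      At U: go left to W.
        At W: no left child.
        At W: go right to T.
          T is a leaf — visit T.
        Visit W.
      At U: go right to V.
        At V: go left to Q.
          Q is a leaf — visit Q.
        At V: go right to N.
          At N: go left to H.
            H is a leaf — visit H.
          At N: no right child.
          Visit N.
        Visit V.
      Visit U.
    At Y: no right child.
    Visit Y.
  Visit A.
At B: no right child.
Visit B.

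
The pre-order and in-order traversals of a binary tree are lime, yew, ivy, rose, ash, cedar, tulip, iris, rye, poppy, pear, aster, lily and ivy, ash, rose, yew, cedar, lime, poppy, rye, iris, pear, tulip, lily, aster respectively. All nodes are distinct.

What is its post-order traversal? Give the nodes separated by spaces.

ash rose ivy cedar yew poppy rye pear iris lily aster tulip lime

The first element of pre-order is the root; it splits in-order into left and right subtrees.
Root lime: left subtree has 5 nodes {ivy, ash, rose, yew, cedar}, right has 7 {poppy, rye, iris, pear, tulip, lily, aster}.
  Root yew: left subtree has 3 nodes {ivy, ash, rose}, right has 1 {cedar}.
    Root ivy: left subtree has 0 nodes { }, right has 2 {ash, rose}.
      Root rose: left subtree has 1 node {ash}, right has 0 { }.
  Root tulip: left subtree has 4 nodes {poppy, rye, iris, pear}, right has 2 {lily, aster}.
    Root iris: left subtree has 2 nodes {poppy, rye}, right has 1 {pear}.
      Root rye: left subtree has 1 node {poppy}, right has 0 { }.
    Root aster: left subtree has 1 node {lily}, right has 0 { }.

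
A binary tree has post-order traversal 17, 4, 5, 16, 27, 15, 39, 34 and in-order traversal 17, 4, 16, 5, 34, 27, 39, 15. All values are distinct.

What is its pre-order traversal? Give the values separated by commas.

The last element of post-order is the root; it splits in-order into left and right subtrees.
Root 34: left subtree has 4 nodes {17, 4, 16, 5}, right has 3 {27, 39, 15}.
  Root 16: left subtree has 2 nodes {17, 4}, right has 1 {5}.
    Root 4: left subtree has 1 node {17}, right has 0 { }.
  Root 39: left subtree has 1 node {27}, right has 1 {15}.

34, 16, 4, 17, 5, 39, 27, 15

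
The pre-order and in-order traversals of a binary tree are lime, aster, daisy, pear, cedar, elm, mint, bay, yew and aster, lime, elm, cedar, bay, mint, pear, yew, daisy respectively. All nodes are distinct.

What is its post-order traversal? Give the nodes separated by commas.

The first element of pre-order is the root; it splits in-order into left and right subtrees.
Root lime: left subtree has 1 node {aster}, right has 7 {elm, cedar, bay, mint, pear, yew, daisy}.
  Root daisy: left subtree has 6 nodes {elm, cedar, bay, mint, pear, yew}, right has 0 { }.
    Root pear: left subtree has 4 nodes {elm, cedar, bay, mint}, right has 1 {yew}.
      Root cedar: left subtree has 1 node {elm}, right has 2 {bay, mint}.
        Root mint: left subtree has 1 node {bay}, right has 0 { }.

aster, elm, bay, mint, cedar, yew, pear, daisy, lime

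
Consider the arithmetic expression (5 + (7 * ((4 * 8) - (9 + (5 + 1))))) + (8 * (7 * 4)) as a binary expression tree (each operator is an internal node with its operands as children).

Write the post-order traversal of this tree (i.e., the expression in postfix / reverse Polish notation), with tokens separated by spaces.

5 7 4 8 * 9 5 1 + + - * + 8 7 4 * * +

Post-order on an expression tree gives postfix notation: for each operator, emit left operand, right operand, then the operator.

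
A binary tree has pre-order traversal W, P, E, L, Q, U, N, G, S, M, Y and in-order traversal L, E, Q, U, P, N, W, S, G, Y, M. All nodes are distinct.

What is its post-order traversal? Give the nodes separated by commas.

L, U, Q, E, N, P, S, Y, M, G, W

The first element of pre-order is the root; it splits in-order into left and right subtrees.
Root W: left subtree has 6 nodes {L, E, Q, U, P, N}, right has 4 {S, G, Y, M}.
  Root P: left subtree has 4 nodes {L, E, Q, U}, right has 1 {N}.
    Root E: left subtree has 1 node {L}, right has 2 {Q, U}.
      Root Q: left subtree has 0 nodes { }, right has 1 {U}.
  Root G: left subtree has 1 node {S}, right has 2 {Y, M}.
    Root M: left subtree has 1 node {Y}, right has 0 { }.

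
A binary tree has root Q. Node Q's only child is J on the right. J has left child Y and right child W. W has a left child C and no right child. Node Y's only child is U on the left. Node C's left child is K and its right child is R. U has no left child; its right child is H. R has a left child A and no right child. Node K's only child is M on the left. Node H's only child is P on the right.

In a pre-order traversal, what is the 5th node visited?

Pre-order visits the node, then its left subtree, then its right subtree.
Visit Q.
At Q: no left child.
At Q: go right to J.
  Visit J.
  At J: go left to Y.
    Visit Y.
    At Y: go left to U.
      Visit U.
      At U: no left child.
      At U: go right to H.
        Visit H.
        At H: no left child.
        At H: go right to P.
          P is a leaf — visit P.
    At Y: no right child.
  At J: go right to W.
    Visit W.
    At W: go left to C.
      Visit C.
      At C: go left to K.
        Visit K.
        At K: go left to M.
          M is a leaf — visit M.
        At K: no right child.
      At C: go right to R.
        Visit R.
        At R: go left to A.
          A is a leaf — visit A.
        At R: no right child.
    At W: no right child.
Full pre-order sequence: Q, J, Y, U, H, P, W, C, K, M, R, A.

H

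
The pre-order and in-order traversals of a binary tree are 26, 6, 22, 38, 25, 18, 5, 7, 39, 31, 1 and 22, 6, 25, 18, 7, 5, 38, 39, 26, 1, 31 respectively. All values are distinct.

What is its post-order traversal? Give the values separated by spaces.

The first element of pre-order is the root; it splits in-order into left and right subtrees.
Root 26: left subtree has 8 nodes {22, 6, 25, 18, 7, 5, 38, 39}, right has 2 {1, 31}.
  Root 6: left subtree has 1 node {22}, right has 6 {25, 18, 7, 5, 38, 39}.
    Root 38: left subtree has 4 nodes {25, 18, 7, 5}, right has 1 {39}.
      Root 25: left subtree has 0 nodes { }, right has 3 {18, 7, 5}.
        Root 18: left subtree has 0 nodes { }, right has 2 {7, 5}.
          Root 5: left subtree has 1 node {7}, right has 0 { }.
  Root 31: left subtree has 1 node {1}, right has 0 { }.

22 7 5 18 25 39 38 6 1 31 26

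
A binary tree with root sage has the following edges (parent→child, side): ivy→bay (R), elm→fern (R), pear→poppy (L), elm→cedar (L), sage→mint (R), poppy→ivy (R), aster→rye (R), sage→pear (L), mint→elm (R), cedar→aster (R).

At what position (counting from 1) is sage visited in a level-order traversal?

Level-order visits nodes level by level from the root, left to right within each level.
Level 0: sage
Level 1: pear, mint
Level 2: poppy, elm
Level 3: ivy, cedar, fern
Level 4: bay, aster
Level 5: rye
Full level-order sequence: sage, pear, mint, poppy, elm, ivy, cedar, fern, bay, aster, rye.

1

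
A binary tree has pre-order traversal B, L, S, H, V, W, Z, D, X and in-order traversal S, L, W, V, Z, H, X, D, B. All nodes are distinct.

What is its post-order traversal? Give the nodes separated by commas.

The first element of pre-order is the root; it splits in-order into left and right subtrees.
Root B: left subtree has 8 nodes {S, L, W, V, Z, H, X, D}, right has 0 { }.
  Root L: left subtree has 1 node {S}, right has 6 {W, V, Z, H, X, D}.
    Root H: left subtree has 3 nodes {W, V, Z}, right has 2 {X, D}.
      Root V: left subtree has 1 node {W}, right has 1 {Z}.
      Root D: left subtree has 1 node {X}, right has 0 { }.

S, W, Z, V, X, D, H, L, B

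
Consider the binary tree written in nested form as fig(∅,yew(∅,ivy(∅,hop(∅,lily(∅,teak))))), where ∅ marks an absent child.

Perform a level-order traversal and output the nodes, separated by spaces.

fig yew ivy hop lily teak

Level-order visits nodes level by level from the root, left to right within each level.
Level 0: fig
Level 1: yew
Level 2: ivy
Level 3: hop
Level 4: lily
Level 5: teak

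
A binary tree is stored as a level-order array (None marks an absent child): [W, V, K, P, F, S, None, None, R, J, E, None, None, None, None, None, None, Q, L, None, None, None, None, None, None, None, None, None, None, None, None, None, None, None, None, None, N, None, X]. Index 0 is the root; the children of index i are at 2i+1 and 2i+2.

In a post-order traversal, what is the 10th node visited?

Post-order visits the left subtree, then the right subtree, then the node.
At W: go left to V.
  At V: go left to P.
    At P: no left child.
    At P: go right to R.
      At R: go left to Q.
        At Q: no left child.
        At Q: go right to N.
          N is a leaf — visit N.
        Visit Q.
      At R: go right to L.
        At L: no left child.
        At L: go right to X.
          X is a leaf — visit X.
        Visit L.
      Visit R.
    Visit P.
  At V: go right to F.
    At F: go left to J.
      J is a leaf — visit J.
    At F: go right to E.
      E is a leaf — visit E.
    Visit F.
  Visit V.
At W: go right to K.
  At K: go left to S.
    S is a leaf — visit S.
  At K: no right child.
  Visit K.
Visit W.
Full post-order sequence: N, Q, X, L, R, P, J, E, F, V, S, K, W.

V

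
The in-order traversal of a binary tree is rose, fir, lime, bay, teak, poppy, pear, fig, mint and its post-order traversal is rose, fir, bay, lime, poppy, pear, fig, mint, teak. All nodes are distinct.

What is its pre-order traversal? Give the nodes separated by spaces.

The last element of post-order is the root; it splits in-order into left and right subtrees.
Root teak: left subtree has 4 nodes {rose, fir, lime, bay}, right has 4 {poppy, pear, fig, mint}.
  Root lime: left subtree has 2 nodes {rose, fir}, right has 1 {bay}.
    Root fir: left subtree has 1 node {rose}, right has 0 { }.
  Root mint: left subtree has 3 nodes {poppy, pear, fig}, right has 0 { }.
    Root fig: left subtree has 2 nodes {poppy, pear}, right has 0 { }.
      Root pear: left subtree has 1 node {poppy}, right has 0 { }.

teak lime fir rose bay mint fig pear poppy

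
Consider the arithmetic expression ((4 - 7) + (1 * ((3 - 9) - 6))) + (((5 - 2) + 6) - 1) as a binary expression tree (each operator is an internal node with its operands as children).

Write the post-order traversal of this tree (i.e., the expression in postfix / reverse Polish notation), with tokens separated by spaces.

Post-order on an expression tree gives postfix notation: for each operator, emit left operand, right operand, then the operator.

4 7 - 1 3 9 - 6 - * + 5 2 - 6 + 1 - +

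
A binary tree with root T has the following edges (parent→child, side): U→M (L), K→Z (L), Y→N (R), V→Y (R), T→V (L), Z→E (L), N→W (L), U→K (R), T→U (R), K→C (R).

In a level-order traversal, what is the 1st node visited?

Level-order visits nodes level by level from the root, left to right within each level.
Level 0: T
Level 1: V, U
Level 2: Y, M, K
Level 3: N, Z, C
Level 4: W, E
Full level-order sequence: T, V, U, Y, M, K, N, Z, C, W, E.

T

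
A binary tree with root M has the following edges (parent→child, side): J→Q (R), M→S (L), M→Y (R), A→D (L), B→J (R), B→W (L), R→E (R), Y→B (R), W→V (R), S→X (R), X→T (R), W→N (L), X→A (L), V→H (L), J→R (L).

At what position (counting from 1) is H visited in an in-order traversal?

In-order visits the left subtree, then the node, then the right subtree.
At M: go left to S.
  At S: no left child.
  Visit S.
  At S: go right to X.
    At X: go left to A.
      At A: go left to D.
        D is a leaf — visit D.
      Visit A.
      At A: no right child.
    Visit X.
    At X: go right to T.
      T is a leaf — visit T.
Visit M.
At M: go right to Y.
  At Y: no left child.
  Visit Y.
  At Y: go right to B.
    At B: go left to W.
      At W: go left to N.
        N is a leaf — visit N.
      Visit W.
      At W: go right to V.
        At V: go left to H.
          H is a leaf — visit H.
        Visit V.
        At V: no right child.
    Visit B.
    At B: go right to J.
      At J: go left to R.
        At R: no left child.
        Visit R.
        At R: go right to E.
          E is a leaf — visit E.
      Visit J.
      At J: go right to Q.
        Q is a leaf — visit Q.
Full in-order sequence: S, D, A, X, T, M, Y, N, W, H, V, B, R, E, J, Q.

10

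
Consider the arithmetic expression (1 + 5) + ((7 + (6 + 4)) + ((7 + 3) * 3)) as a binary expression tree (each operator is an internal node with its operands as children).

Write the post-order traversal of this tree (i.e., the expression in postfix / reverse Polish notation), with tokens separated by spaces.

1 5 + 7 6 4 + + 7 3 + 3 * + +

Post-order on an expression tree gives postfix notation: for each operator, emit left operand, right operand, then the operator.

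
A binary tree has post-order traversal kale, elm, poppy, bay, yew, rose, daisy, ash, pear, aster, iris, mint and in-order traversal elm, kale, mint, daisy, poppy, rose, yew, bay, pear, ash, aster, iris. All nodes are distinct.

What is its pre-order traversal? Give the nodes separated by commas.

mint, elm, kale, iris, aster, pear, daisy, rose, poppy, yew, bay, ash

The last element of post-order is the root; it splits in-order into left and right subtrees.
Root mint: left subtree has 2 nodes {elm, kale}, right has 9 {daisy, poppy, rose, yew, bay, pear, ash, aster, iris}.
  Root elm: left subtree has 0 nodes { }, right has 1 {kale}.
  Root iris: left subtree has 8 nodes {daisy, poppy, rose, yew, bay, pear, ash, aster}, right has 0 { }.
    Root aster: left subtree has 7 nodes {daisy, poppy, rose, yew, bay, pear, ash}, right has 0 { }.
      Root pear: left subtree has 5 nodes {daisy, poppy, rose, yew, bay}, right has 1 {ash}.
        Root daisy: left subtree has 0 nodes { }, right has 4 {poppy, rose, yew, bay}.
          Root rose: left subtree has 1 node {poppy}, right has 2 {yew, bay}.
            Root yew: left subtree has 0 nodes { }, right has 1 {bay}.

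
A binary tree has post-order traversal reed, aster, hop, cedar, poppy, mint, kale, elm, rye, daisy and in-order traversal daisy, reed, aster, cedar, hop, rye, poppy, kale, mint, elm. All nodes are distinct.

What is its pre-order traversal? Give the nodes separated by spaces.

daisy rye cedar aster reed hop elm kale poppy mint

The last element of post-order is the root; it splits in-order into left and right subtrees.
Root daisy: left subtree has 0 nodes { }, right has 9 {reed, aster, cedar, hop, rye, poppy, kale, mint, elm}.
  Root rye: left subtree has 4 nodes {reed, aster, cedar, hop}, right has 4 {poppy, kale, mint, elm}.
    Root cedar: left subtree has 2 nodes {reed, aster}, right has 1 {hop}.
      Root aster: left subtree has 1 node {reed}, right has 0 { }.
    Root elm: left subtree has 3 nodes {poppy, kale, mint}, right has 0 { }.
      Root kale: left subtree has 1 node {poppy}, right has 1 {mint}.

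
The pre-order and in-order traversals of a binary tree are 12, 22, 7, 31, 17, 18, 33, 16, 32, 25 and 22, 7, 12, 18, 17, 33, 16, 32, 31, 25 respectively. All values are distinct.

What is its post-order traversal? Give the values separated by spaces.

7 22 18 32 16 33 17 25 31 12

The first element of pre-order is the root; it splits in-order into left and right subtrees.
Root 12: left subtree has 2 nodes {22, 7}, right has 7 {18, 17, 33, 16, 32, 31, 25}.
  Root 22: left subtree has 0 nodes { }, right has 1 {7}.
  Root 31: left subtree has 5 nodes {18, 17, 33, 16, 32}, right has 1 {25}.
    Root 17: left subtree has 1 node {18}, right has 3 {33, 16, 32}.
      Root 33: left subtree has 0 nodes { }, right has 2 {16, 32}.
        Root 16: left subtree has 0 nodes { }, right has 1 {32}.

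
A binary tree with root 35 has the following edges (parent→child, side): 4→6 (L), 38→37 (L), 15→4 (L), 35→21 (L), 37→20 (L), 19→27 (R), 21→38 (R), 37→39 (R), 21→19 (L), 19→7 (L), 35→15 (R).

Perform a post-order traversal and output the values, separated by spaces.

Post-order visits the left subtree, then the right subtree, then the node.
At 35: go left to 21.
  At 21: go left to 19.
    At 19: go left to 7.
      7 is a leaf — visit 7.
    At 19: go right to 27.
      27 is a leaf — visit 27.
    Visit 19.
  At 21: go right to 38.
    At 38: go left to 37.
      At 37: go left to 20.
        20 is a leaf — visit 20.
      At 37: go right to 39.
        39 is a leaf — visit 39.
      Visit 37.
    At 38: no right child.
    Visit 38.
  Visit 21.
At 35: go right to 15.
  At 15: go left to 4.
    At 4: go left to 6.
      6 is a leaf — visit 6.
    At 4: no right child.
    Visit 4.
  At 15: no right child.
  Visit 15.
Visit 35.

7 27 19 20 39 37 38 21 6 4 15 35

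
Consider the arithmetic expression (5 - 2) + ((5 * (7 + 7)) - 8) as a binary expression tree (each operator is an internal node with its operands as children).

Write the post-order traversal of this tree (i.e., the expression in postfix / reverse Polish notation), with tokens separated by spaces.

Post-order on an expression tree gives postfix notation: for each operator, emit left operand, right operand, then the operator.

5 2 - 5 7 7 + * 8 - +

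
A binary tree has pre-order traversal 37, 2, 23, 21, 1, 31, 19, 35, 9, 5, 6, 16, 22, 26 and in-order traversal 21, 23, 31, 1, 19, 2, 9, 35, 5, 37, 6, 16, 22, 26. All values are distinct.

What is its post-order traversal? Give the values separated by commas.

The first element of pre-order is the root; it splits in-order into left and right subtrees.
Root 37: left subtree has 9 nodes {21, 23, 31, 1, 19, 2, 9, 35, 5}, right has 4 {6, 16, 22, 26}.
  Root 2: left subtree has 5 nodes {21, 23, 31, 1, 19}, right has 3 {9, 35, 5}.
    Root 23: left subtree has 1 node {21}, right has 3 {31, 1, 19}.
      Root 1: left subtree has 1 node {31}, right has 1 {19}.
    Root 35: left subtree has 1 node {9}, right has 1 {5}.
  Root 6: left subtree has 0 nodes { }, right has 3 {16, 22, 26}.
    Root 16: left subtree has 0 nodes { }, right has 2 {22, 26}.
      Root 22: left subtree has 0 nodes { }, right has 1 {26}.

21, 31, 19, 1, 23, 9, 5, 35, 2, 26, 22, 16, 6, 37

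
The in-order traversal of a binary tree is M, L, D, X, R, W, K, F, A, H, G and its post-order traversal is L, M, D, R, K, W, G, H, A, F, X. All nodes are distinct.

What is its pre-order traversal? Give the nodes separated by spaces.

The last element of post-order is the root; it splits in-order into left and right subtrees.
Root X: left subtree has 3 nodes {M, L, D}, right has 7 {R, W, K, F, A, H, G}.
  Root D: left subtree has 2 nodes {M, L}, right has 0 { }.
    Root M: left subtree has 0 nodes { }, right has 1 {L}.
  Root F: left subtree has 3 nodes {R, W, K}, right has 3 {A, H, G}.
    Root W: left subtree has 1 node {R}, right has 1 {K}.
    Root A: left subtree has 0 nodes { }, right has 2 {H, G}.
      Root H: left subtree has 0 nodes { }, right has 1 {G}.

X D M L F W R K A H G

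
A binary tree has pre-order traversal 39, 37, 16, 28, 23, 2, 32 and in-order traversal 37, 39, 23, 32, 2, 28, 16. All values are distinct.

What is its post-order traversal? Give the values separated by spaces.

The first element of pre-order is the root; it splits in-order into left and right subtrees.
Root 39: left subtree has 1 node {37}, right has 5 {23, 32, 2, 28, 16}.
  Root 16: left subtree has 4 nodes {23, 32, 2, 28}, right has 0 { }.
    Root 28: left subtree has 3 nodes {23, 32, 2}, right has 0 { }.
      Root 23: left subtree has 0 nodes { }, right has 2 {32, 2}.
        Root 2: left subtree has 1 node {32}, right has 0 { }.

37 32 2 23 28 16 39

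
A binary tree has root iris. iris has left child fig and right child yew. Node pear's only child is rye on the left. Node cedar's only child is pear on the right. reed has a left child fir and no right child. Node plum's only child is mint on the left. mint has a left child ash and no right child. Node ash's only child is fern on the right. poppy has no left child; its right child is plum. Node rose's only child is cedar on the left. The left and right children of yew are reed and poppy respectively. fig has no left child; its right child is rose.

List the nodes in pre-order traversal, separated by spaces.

Pre-order visits the node, then its left subtree, then its right subtree.
Visit iris.
At iris: go left to fig.
  Visit fig.
  At fig: no left child.
  At fig: go right to rose.
    Visit rose.
    At rose: go left to cedar.
      Visit cedar.
      At cedar: no left child.
      At cedar: go right to pear.
        Visit pear.
        At pear: go left to rye.
          rye is a leaf — visit rye.
        At pear: no right child.
    At rose: no right child.
At iris: go right to yew.
  Visit yew.
  At yew: go left to reed.
    Visit reed.
    At reed: go left to fir.
      fir is a leaf — visit fir.
    At reed: no right child.
  At yew: go right to poppy.
    Visit poppy.
    At poppy: no left child.
    At poppy: go right to plum.
      Visit plum.
      At plum: go left to mint.
        Visit mint.
        At mint: go left to ash.
          Visit ash.
          At ash: no left child.
          At ash: go right to fern.
            fern is a leaf — visit fern.
        At mint: no right child.
      At plum: no right child.

iris fig rose cedar pear rye yew reed fir poppy plum mint ash fern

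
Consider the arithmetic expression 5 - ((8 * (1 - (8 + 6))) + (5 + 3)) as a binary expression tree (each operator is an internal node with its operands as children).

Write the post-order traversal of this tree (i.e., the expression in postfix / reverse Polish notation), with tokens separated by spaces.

Post-order on an expression tree gives postfix notation: for each operator, emit left operand, right operand, then the operator.

5 8 1 8 6 + - * 5 3 + + -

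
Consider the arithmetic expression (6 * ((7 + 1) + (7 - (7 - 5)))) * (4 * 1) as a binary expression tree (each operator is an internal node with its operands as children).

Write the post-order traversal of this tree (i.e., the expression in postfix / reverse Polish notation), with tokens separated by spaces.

6 7 1 + 7 7 5 - - + * 4 1 * *

Post-order on an expression tree gives postfix notation: for each operator, emit left operand, right operand, then the operator.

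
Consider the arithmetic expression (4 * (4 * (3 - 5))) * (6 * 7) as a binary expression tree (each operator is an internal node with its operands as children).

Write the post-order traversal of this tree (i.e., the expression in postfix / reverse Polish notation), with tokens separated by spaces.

4 4 3 5 - * * 6 7 * *

Post-order on an expression tree gives postfix notation: for each operator, emit left operand, right operand, then the operator.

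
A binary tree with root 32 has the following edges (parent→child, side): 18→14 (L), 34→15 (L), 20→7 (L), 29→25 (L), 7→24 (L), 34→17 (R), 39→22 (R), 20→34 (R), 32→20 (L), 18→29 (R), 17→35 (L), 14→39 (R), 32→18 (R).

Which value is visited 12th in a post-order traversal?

29

Post-order visits the left subtree, then the right subtree, then the node.
At 32: go left to 20.
  At 20: go left to 7.
    At 7: go left to 24.
      24 is a leaf — visit 24.
    At 7: no right child.
    Visit 7.
  At 20: go right to 34.
    At 34: go left to 15.
      15 is a leaf — visit 15.
    At 34: go right to 17.
      At 17: go left to 35.
        35 is a leaf — visit 35.
      At 17: no right child.
      Visit 17.
    Visit 34.
  Visit 20.
At 32: go right to 18.
  At 18: go left to 14.
    At 14: no left child.
    At 14: go right to 39.
      At 39: no left child.
      At 39: go right to 22.
        22 is a leaf — visit 22.
      Visit 39.
    Visit 14.
  At 18: go right to 29.
    At 29: go left to 25.
      25 is a leaf — visit 25.
    At 29: no right child.
    Visit 29.
  Visit 18.
Visit 32.
Full post-order sequence: 24, 7, 15, 35, 17, 34, 20, 22, 39, 14, 25, 29, 18, 32.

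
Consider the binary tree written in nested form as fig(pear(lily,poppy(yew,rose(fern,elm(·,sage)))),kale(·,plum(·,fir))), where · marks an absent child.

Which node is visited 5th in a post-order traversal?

Post-order visits the left subtree, then the right subtree, then the node.
At fig: go left to pear.
  At pear: go left to lily.
    lily is a leaf — visit lily.
  At pear: go right to poppy.
    At poppy: go left to yew.
      yew is a leaf — visit yew.
    At poppy: go right to rose.
      At rose: go left to fern.
        fern is a leaf — visit fern.
      At rose: go right to elm.
        At elm: no left child.
        At elm: go right to sage.
          sage is a leaf — visit sage.
        Visit elm.
      Visit rose.
    Visit poppy.
  Visit pear.
At fig: go right to kale.
  At kale: no left child.
  At kale: go right to plum.
    At plum: no left child.
    At plum: go right to fir.
      fir is a leaf — visit fir.
    Visit plum.
  Visit kale.
Visit fig.
Full post-order sequence: lily, yew, fern, sage, elm, rose, poppy, pear, fir, plum, kale, fig.

elm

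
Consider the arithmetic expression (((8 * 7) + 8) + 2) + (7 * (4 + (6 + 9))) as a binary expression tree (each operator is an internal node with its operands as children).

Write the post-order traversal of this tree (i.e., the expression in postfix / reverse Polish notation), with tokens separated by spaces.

Post-order on an expression tree gives postfix notation: for each operator, emit left operand, right operand, then the operator.

8 7 * 8 + 2 + 7 4 6 9 + + * +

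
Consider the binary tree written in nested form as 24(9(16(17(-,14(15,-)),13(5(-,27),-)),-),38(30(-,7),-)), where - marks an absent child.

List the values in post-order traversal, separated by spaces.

15 14 17 27 5 13 16 9 7 30 38 24

Post-order visits the left subtree, then the right subtree, then the node.
At 24: go left to 9.
  At 9: go left to 16.
    At 16: go left to 17.
      At 17: no left child.
      At 17: go right to 14.
        At 14: go left to 15.
          15 is a leaf — visit 15.
        At 14: no right child.
        Visit 14.
      Visit 17.
    At 16: go right to 13.
      At 13: go left to 5.
        At 5: no left child.
        At 5: go right to 27.
          27 is a leaf — visit 27.
        Visit 5.
      At 13: no right child.
      Visit 13.
    Visit 16.
  At 9: no right child.
  Visit 9.
At 24: go right to 38.
  At 38: go left to 30.
    At 30: no left child.
    At 30: go right to 7.
      7 is a leaf — visit 7.
    Visit 30.
  At 38: no right child.
  Visit 38.
Visit 24.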